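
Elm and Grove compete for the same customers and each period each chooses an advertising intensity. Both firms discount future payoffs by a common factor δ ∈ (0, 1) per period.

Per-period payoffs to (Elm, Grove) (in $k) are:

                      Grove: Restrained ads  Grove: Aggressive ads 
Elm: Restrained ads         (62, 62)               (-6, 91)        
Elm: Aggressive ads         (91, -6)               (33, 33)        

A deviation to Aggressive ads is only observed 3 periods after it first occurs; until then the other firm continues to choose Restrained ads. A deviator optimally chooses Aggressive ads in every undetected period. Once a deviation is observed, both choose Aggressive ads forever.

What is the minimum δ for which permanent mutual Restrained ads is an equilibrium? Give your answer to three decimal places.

A deviator earns 91 for 3 periods, then 33 forever; cooperating earns 62 forever. Multiplying the IC by (1−δ):
62 ≥ 91(1−δ^3) + 33δ^3, so 58·δ^3 ≥ 29 and δ^3 ≥ 1/2.
δ ≥ (1/2)^(1/3) ≈ 0.794.

0.794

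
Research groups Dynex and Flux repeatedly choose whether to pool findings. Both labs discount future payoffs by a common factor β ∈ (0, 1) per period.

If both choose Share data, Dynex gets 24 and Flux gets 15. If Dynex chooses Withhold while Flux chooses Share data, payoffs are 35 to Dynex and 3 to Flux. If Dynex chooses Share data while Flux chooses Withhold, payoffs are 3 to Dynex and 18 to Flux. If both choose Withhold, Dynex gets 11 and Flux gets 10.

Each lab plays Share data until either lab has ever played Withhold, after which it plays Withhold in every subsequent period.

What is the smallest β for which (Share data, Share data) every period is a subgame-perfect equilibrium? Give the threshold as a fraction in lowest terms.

11/24

Dynex's threshold: (35−24)/(35−11) = 11/24.
Flux's threshold: (18−15)/(18−10) = 3/8.
11/24 > 3/8, so Dynex binds and β* = 11/24.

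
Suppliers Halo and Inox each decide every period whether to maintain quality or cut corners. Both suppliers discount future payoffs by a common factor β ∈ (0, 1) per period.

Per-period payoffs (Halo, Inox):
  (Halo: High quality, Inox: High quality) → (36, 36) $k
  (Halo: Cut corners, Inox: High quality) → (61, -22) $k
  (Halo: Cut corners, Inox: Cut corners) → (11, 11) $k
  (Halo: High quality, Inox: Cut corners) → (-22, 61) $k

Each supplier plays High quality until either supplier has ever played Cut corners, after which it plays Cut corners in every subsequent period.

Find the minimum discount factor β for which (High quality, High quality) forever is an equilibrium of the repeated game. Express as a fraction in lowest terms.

Cooperation forever yields 36 each period: 36/(1−β).
Deviating yields 61 once, then 11 forever: 61 + 11β/(1−β).
No profitable deviation requires 36/(1−β) ≥ 61 + 11β/(1−β).
Multiplying by (1−β): 36 ≥ 61(1−β) + 11β = 61 − 50β.
So 50β ≥ 25, i.e. β ≥ 25/50 = 1/2.

1/2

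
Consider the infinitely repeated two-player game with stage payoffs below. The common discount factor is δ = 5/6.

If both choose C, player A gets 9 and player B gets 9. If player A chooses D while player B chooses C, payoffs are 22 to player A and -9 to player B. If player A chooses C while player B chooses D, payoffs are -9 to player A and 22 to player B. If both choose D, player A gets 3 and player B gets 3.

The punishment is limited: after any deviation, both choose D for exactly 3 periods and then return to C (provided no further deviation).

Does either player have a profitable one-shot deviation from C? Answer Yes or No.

Yes

IC: δ+…+δ^3 ≥ (22−9)/(9−3) = 13/6.
At δ = 5/6: partial sum = 2.1065 < 2.1667. Cooperation not sustainable.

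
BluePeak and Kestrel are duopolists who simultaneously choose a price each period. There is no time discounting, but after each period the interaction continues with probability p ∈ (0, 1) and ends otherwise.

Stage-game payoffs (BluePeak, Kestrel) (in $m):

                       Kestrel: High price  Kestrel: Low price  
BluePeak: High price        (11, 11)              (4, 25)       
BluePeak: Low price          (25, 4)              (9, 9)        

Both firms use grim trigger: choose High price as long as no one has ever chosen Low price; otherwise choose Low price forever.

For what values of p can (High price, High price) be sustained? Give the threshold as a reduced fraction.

7/8

Expected cooperation value is 11 + p·11 + p²·11 + … = 11/(1−p); deviation gives 25 + p·9/(1−p).
11 ≥ 25(1−p) + 9p ⇒ 16p ≥ 14 ⇒ p ≥ 14/16 = 7/8.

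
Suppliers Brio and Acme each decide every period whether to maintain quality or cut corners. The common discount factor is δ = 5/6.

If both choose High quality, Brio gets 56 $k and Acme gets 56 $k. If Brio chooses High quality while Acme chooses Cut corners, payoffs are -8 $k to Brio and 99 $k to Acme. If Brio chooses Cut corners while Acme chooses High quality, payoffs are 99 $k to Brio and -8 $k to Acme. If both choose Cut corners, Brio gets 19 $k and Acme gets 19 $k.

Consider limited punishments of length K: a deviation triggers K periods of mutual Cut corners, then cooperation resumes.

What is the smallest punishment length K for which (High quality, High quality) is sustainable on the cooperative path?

2

Need Σ_{k=1}^{K} δ^k ≥ (99−56)/(56−19) = 1.1622 at δ = 5/6.
At K = 1 the sum is 0.8333 < 1.1622; at K = 2 it is 1.5278 ≥ 1.1622.
So the minimum punishment length is K = 2.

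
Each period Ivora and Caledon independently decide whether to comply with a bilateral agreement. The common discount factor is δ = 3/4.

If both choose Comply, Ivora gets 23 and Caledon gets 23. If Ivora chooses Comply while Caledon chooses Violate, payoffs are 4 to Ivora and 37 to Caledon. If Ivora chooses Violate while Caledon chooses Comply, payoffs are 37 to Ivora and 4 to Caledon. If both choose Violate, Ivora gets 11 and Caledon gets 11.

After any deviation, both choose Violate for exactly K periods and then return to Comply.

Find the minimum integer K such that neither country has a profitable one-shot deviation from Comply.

IC: δ(1−δ^K)/(1−δ) ≥ (37−23)/(23−11) = 7/6.
With δ = 3/4: need 1 − δ^K ≥ 7/6·(1−3/4)/(3/4), i.e. δ^K ≤ 0.6111.
Since (3/4)^1 = 0.7500 and (3/4)^2 = 0.5625, the smallest such K is 2.

2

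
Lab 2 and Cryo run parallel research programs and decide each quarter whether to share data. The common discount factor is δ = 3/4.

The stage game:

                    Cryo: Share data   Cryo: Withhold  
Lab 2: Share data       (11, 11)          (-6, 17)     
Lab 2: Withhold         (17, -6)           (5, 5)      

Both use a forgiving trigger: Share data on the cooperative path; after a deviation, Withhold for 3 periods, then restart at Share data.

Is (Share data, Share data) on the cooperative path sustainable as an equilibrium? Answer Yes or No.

Yes

A one-shot deviation gives 17 now, then 5 for 3 periods, then back to 11.
Gain from deviating: (17−11) today; loss: (11−5) in each of the next 3 periods.
No-deviation condition: (11−5)(δ+…+δ^3) ≥ 17−11, i.e. δ+…+δ^3 ≥ 1.
At δ = 3/4: δ+…+δ^3 = 1.7344 ≥ 1.0000.
So cooperation is sustainable.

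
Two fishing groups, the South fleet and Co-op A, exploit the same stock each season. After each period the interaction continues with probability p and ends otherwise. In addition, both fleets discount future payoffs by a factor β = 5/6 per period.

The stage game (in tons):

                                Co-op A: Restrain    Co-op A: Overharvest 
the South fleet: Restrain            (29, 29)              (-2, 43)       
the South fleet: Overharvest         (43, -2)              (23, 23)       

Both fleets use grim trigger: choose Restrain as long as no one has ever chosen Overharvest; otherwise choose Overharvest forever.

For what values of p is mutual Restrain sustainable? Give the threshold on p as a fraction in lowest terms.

With continuation probability p and discount β, the effective per-period discount factor is βp.
Grim-trigger IC: βp ≥ (43−29)/(43−23) = 7/10.
So p ≥ (7/10)/(5/6) = 21/25.

21/25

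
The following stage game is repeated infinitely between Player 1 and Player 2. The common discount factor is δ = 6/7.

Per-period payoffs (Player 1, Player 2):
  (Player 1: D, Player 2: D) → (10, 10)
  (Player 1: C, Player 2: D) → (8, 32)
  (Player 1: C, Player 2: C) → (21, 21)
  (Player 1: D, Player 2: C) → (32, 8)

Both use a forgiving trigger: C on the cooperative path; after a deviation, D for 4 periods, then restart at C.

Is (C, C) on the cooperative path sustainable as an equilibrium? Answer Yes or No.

Comparing payoff streams over the 5 periods until play realigns: cooperate → 21(1+δ+…+δ^4); deviate → 32 + 10(δ+…+δ^4).
Cooperation is sustained iff (21−10)(δ+…+δ^4) ≥ 32−21.
δ+…+δ^4 = 6/7·(1−(6/7)^4)/(1−6/7) = 2.7613, and (32−21)/(21−10) = 1.0000.
2.7613 ≥ 1.0000, so cooperation is sustainable.

Yes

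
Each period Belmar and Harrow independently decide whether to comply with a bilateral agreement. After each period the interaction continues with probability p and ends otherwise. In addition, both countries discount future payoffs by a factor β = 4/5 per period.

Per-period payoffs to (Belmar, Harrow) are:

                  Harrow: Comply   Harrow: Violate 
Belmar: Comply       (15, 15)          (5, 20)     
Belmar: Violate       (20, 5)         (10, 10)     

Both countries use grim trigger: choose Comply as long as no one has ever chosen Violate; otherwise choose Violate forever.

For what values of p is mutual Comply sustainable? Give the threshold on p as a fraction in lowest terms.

With continuation probability p and discount β, the effective per-period discount factor is βp.
Grim-trigger IC: βp ≥ (20−15)/(20−10) = 1/2.
So p ≥ (1/2)/(4/5) = 5/8.

5/8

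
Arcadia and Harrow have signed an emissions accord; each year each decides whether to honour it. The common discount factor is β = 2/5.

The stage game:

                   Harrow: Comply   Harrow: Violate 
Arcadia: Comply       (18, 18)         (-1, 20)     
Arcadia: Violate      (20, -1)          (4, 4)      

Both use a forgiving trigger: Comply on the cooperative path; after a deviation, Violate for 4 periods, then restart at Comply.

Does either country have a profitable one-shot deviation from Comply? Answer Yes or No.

Comparing payoff streams over the 5 periods until play realigns: cooperate → 18(1+β+…+β^4); deviate → 20 + 4(β+…+β^4).
Cooperation is sustained iff (18−4)(β+…+β^4) ≥ 20−18.
β+…+β^4 = 2/5·(1−(2/5)^4)/(1−2/5) = 0.6496, and (20−18)/(18−4) = 0.1429.
0.6496 ≥ 0.1429, so cooperation is sustainable.

No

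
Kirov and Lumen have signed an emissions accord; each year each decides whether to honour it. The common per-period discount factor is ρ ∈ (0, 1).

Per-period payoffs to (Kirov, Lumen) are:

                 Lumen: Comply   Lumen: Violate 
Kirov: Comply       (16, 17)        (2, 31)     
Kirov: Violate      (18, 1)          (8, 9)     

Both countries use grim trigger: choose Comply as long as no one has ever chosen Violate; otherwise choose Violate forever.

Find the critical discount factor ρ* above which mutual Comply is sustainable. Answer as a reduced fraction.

Kirov: cooperation gives 16 each period; deviation gives 18 once then 8 forever.
  16/(1−ρ) ≥ 18 + 8ρ/(1−ρ) ⇒ ρ ≥ 2/10 = 1/5.
Lumen: cooperation gives 17 each period; deviation gives 31 once then 9 forever.
  ρ ≥ 14/22 = 7/11.
Both must hold, so the binding constraint is Lumen's: ρ ≥ 7/11.

7/11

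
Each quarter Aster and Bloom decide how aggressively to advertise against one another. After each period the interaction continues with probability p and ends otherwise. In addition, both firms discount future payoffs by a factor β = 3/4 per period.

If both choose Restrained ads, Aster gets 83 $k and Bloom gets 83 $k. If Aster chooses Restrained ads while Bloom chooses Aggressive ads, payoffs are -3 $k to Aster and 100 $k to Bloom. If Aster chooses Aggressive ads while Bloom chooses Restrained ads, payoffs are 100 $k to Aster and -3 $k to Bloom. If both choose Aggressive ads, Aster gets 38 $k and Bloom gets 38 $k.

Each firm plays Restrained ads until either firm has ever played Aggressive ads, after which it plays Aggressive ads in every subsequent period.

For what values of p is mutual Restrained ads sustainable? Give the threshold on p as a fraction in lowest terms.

With continuation probability p and discount β, the effective per-period discount factor is βp.
Grim-trigger IC: βp ≥ (100−83)/(100−38) = 17/62.
So p ≥ (17/62)/(3/4) = 34/93.

34/93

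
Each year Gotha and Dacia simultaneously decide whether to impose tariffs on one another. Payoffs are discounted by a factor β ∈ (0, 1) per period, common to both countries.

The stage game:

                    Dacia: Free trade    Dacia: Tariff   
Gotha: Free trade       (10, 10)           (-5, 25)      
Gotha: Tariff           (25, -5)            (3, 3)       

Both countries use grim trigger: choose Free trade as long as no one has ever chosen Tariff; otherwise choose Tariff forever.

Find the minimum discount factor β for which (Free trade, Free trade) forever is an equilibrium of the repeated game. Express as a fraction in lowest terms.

Cooperation forever yields 10 each period: 10/(1−β).
Deviating yields 25 once, then 3 forever: 25 + 3β/(1−β).
No profitable deviation requires 10/(1−β) ≥ 25 + 3β/(1−β).
Multiplying by (1−β): 10 ≥ 25(1−β) + 3β = 25 − 22β.
So 22β ≥ 15, i.e. β ≥ 15/22.

15/22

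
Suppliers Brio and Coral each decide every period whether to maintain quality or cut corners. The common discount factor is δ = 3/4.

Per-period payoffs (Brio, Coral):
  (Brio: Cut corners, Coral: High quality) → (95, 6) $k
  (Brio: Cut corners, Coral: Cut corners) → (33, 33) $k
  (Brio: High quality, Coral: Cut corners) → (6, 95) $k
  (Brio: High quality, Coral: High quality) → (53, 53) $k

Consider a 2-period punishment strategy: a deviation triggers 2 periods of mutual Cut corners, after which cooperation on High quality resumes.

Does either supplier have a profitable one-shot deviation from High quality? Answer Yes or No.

Yes

Comparing payoff streams over the 3 periods until play realigns: cooperate → 53(1+δ+…+δ^2); deviate → 95 + 33(δ+…+δ^2).
Cooperation is sustained iff (53−33)(δ+…+δ^2) ≥ 95−53.
δ+…+δ^2 = 3/4·(1−(3/4)^2)/(1−3/4) = 1.3125, and (95−53)/(53−33) = 2.1000.
1.3125 < 2.1000, so cooperation is not sustainable.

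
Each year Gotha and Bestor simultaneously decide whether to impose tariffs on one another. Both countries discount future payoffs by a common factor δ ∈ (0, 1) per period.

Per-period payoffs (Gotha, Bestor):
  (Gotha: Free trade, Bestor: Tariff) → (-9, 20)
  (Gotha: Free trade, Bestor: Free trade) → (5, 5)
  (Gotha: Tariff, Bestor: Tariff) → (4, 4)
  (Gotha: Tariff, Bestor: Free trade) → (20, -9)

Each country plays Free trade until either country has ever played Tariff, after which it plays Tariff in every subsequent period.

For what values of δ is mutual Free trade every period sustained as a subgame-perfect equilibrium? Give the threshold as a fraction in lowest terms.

15/16

One-period gain from deviating is 20 − 5 = 15. The loss is 5 − 4 = 1 in every subsequent period, with present value 1·δ/(1−δ).
Deviation is unprofitable when 1·δ/(1−δ) ≥ 15, i.e. δ/(1−δ) ≥ 15.
Equivalently δ ≥ 15/(15+1) = 15/16.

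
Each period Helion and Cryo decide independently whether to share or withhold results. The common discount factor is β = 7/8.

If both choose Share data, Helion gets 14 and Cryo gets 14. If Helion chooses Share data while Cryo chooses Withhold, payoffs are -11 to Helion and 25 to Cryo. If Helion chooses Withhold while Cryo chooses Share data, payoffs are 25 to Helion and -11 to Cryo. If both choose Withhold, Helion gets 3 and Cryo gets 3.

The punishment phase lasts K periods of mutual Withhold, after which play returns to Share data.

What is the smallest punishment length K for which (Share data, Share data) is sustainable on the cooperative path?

IC: β(1−β^K)/(1−β) ≥ (25−14)/(14−3) = 1.
With β = 7/8: need 1 − β^K ≥ 1·(1−7/8)/(7/8), i.e. β^K ≤ 0.8571.
Since (7/8)^1 = 0.8750 and (7/8)^2 = 0.7656, the smallest such K is 2.

2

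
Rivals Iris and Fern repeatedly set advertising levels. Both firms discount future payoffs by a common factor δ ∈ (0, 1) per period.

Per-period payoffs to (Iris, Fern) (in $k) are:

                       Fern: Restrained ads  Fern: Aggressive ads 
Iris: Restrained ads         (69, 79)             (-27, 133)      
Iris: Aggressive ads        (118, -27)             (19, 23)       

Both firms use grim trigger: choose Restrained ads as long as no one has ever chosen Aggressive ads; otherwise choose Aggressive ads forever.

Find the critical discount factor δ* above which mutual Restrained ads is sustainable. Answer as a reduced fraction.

49/99

Iris: cooperation gives 69 each period; deviation gives 118 once then 19 forever.
  69/(1−δ) ≥ 118 + 19δ/(1−δ) ⇒ δ ≥ 49/99.
Fern: cooperation gives 79 each period; deviation gives 133 once then 23 forever.
  δ ≥ 54/110 = 27/55.
Both must hold, so the binding constraint is Iris's: δ ≥ 49/99.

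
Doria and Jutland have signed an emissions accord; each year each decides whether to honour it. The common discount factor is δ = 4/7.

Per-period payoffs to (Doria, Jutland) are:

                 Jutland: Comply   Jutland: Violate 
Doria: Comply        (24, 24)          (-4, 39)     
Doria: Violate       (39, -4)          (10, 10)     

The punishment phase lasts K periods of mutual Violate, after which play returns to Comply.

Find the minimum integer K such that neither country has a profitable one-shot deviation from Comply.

3

IC: δ(1−δ^K)/(1−δ) ≥ (39−24)/(24−10) = 15/14.
With δ = 4/7: need 1 − δ^K ≥ 15/14·(1−4/7)/(4/7), i.e. δ^K ≤ 0.1964.
Since (4/7)^2 = 0.3265 and (4/7)^3 = 0.1866, the smallest such K is 3.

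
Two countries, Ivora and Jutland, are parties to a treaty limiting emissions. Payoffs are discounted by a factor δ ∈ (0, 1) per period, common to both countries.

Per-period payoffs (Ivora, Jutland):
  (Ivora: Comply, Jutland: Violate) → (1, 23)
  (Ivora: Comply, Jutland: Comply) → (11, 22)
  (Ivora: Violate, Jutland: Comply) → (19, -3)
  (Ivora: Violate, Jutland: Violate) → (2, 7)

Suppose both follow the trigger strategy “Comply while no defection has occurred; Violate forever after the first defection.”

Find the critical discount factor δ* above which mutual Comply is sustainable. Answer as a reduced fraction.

For Ivora: deviation gain 19−11 = 8, per-period punishment loss 11−2 = 9. IC gives δ ≥ 8/17.
For Jutland: gain 1, loss 15 per period, so δ ≥ 1/16.
The tighter constraint is Ivora's, so cooperation needs δ ≥ 8/17.

8/17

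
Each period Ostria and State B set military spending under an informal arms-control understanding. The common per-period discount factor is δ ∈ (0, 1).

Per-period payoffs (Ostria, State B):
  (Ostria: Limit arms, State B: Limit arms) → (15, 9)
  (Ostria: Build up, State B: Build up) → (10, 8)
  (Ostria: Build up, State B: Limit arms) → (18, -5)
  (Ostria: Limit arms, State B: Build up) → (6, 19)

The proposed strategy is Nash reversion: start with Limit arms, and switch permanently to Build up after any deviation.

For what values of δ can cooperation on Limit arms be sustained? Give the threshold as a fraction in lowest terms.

For Ostria: deviation gain 18−15 = 3, per-period punishment loss 15−10 = 5. IC gives δ ≥ 3/8.
For State B: gain 10, loss 1 per period, so δ ≥ 10/11.
The tighter constraint is State B's, so cooperation needs δ ≥ 10/11.

10/11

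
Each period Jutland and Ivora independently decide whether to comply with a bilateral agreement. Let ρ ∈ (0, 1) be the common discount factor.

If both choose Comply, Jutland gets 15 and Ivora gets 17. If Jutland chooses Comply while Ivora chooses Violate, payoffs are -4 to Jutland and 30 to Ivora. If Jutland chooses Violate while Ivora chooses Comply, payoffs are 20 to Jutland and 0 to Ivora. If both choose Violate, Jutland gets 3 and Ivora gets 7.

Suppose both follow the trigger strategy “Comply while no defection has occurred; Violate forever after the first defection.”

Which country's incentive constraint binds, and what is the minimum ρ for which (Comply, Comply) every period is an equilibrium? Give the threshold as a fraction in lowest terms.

Ivora; ρ ≥ 13/23

For Jutland: deviation gain 20−15 = 5, per-period punishment loss 15−3 = 12. IC gives ρ ≥ 5/17.
For Ivora: gain 13, loss 10 per period, so ρ ≥ 13/23.
The tighter constraint is Ivora's, so cooperation needs ρ ≥ 13/23.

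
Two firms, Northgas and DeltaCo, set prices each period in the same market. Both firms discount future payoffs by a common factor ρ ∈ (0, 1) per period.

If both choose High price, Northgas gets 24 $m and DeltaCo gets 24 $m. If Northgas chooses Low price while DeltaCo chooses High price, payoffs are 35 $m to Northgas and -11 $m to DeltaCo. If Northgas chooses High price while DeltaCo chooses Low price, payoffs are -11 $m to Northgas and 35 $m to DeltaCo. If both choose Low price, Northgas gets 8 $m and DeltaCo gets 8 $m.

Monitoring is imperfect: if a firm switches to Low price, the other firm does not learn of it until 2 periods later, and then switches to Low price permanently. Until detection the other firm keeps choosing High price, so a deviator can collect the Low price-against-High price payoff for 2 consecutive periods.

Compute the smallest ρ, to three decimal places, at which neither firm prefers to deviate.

0.638

The best deviation is to choose Low price for all 2 undetected periods, earning 35 each, then 8 forever once detected.
Deviation value: 35(1−ρ^2)/(1−ρ) + 8ρ^2/(1−ρ); cooperation value: 24/(1−ρ).
IC: 24 ≥ 35(1−ρ^2) + 8ρ^2 = 35 − 27ρ^2.
So ρ^2 ≥ 11/27, giving ρ ≥ (11/27)^(1/2) ≈ 0.638.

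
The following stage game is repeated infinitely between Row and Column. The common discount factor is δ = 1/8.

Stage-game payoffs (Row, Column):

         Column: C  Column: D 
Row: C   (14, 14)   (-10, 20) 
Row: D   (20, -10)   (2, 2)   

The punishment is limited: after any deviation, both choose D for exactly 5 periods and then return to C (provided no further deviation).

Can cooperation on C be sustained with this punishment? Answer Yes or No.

No

A one-shot deviation gives 20 now, then 2 for 5 periods, then back to 14.
Gain from deviating: (20−14) today; loss: (14−2) in each of the next 5 periods.
No-deviation condition: (14−2)(δ+…+δ^5) ≥ 20−14, i.e. δ+…+δ^5 ≥ 1/2.
At δ = 1/8: δ+…+δ^5 = 0.1429 < 0.5000.
So cooperation is not sustainable.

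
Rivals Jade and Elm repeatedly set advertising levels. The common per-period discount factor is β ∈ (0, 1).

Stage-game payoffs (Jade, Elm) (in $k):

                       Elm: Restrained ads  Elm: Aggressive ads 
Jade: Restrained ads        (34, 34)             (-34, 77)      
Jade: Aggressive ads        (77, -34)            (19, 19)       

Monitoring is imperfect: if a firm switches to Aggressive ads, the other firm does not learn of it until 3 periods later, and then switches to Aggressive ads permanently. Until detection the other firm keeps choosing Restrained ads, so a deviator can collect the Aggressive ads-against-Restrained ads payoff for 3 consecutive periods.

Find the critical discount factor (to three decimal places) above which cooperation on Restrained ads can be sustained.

A deviator earns 77 for 3 periods, then 19 forever; cooperating earns 34 forever. Multiplying the IC by (1−β):
34 ≥ 77(1−β^3) + 19β^3, so 58·β^3 ≥ 43 and β^3 ≥ 43/58.
β ≥ (43/58)^(1/3) ≈ 0.905.

0.905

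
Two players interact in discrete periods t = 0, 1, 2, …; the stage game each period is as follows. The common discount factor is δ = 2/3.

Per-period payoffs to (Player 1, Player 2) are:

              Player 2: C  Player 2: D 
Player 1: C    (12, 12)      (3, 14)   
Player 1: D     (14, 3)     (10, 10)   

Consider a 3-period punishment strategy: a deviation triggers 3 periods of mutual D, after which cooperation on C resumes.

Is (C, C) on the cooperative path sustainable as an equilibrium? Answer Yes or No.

A one-shot deviation gives 14 now, then 10 for 3 periods, then back to 12.
Gain from deviating: (14−12) today; loss: (12−10) in each of the next 3 periods.
No-deviation condition: (12−10)(δ+…+δ^3) ≥ 14−12, i.e. δ+…+δ^3 ≥ 1.
At δ = 2/3: δ+…+δ^3 = 1.4074 ≥ 1.0000.
So cooperation is sustainable.

Yes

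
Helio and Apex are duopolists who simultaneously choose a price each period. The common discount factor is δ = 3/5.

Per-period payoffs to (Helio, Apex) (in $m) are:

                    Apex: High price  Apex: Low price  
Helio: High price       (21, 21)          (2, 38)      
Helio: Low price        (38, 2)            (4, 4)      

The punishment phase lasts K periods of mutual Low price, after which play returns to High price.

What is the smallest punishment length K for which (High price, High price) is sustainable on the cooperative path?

3

IC: δ(1−δ^K)/(1−δ) ≥ (38−21)/(21−4) = 1.
With δ = 3/5: need 1 − δ^K ≥ 1·(1−3/5)/(3/5), i.e. δ^K ≤ 0.3333.
Since (3/5)^2 = 0.3600 and (3/5)^3 = 0.2160, the smallest such K is 3.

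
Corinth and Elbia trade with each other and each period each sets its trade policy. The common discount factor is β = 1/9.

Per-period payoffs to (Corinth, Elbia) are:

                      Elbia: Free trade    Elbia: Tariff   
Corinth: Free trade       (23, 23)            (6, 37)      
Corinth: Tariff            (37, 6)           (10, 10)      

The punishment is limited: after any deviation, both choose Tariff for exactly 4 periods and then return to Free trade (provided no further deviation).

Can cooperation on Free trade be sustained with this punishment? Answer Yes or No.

No

Comparing payoff streams over the 5 periods until play realigns: cooperate → 23(1+β+…+β^4); deviate → 37 + 10(β+…+β^4).
Cooperation is sustained iff (23−10)(β+…+β^4) ≥ 37−23.
β+…+β^4 = 1/9·(1−(1/9)^4)/(1−1/9) = 0.1250, and (37−23)/(23−10) = 1.0769.
0.1250 < 1.0769, so cooperation is not sustainable.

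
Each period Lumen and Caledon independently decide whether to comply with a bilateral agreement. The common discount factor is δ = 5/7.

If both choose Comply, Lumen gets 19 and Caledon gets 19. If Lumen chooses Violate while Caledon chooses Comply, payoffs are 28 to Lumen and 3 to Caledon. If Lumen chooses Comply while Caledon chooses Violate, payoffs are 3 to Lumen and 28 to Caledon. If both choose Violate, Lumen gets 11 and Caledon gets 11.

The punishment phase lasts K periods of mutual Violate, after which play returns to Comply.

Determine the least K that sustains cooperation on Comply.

Need Σ_{k=1}^{K} δ^k ≥ (28−19)/(19−11) = 1.1250 at δ = 5/7.
At K = 1 the sum is 0.7143 < 1.1250; at K = 2 it is 1.2245 ≥ 1.1250.
So the minimum punishment length is K = 2.

2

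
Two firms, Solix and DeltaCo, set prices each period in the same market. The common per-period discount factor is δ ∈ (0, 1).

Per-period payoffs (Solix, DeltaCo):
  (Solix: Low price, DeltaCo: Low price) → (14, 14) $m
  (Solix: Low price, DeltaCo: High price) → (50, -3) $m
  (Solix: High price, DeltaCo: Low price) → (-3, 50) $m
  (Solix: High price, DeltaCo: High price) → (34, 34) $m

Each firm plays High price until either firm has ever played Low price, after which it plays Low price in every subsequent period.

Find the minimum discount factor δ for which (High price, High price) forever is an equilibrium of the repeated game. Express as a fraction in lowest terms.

One-period gain from deviating is 50 − 34 = 16. The loss is 34 − 14 = 20 in every subsequent period, with present value 20·δ/(1−δ).
Deviation is unprofitable when 20·δ/(1−δ) ≥ 16, i.e. δ/(1−δ) ≥ 4/5.
Equivalently δ ≥ 16/(16+20) = 4/9.

4/9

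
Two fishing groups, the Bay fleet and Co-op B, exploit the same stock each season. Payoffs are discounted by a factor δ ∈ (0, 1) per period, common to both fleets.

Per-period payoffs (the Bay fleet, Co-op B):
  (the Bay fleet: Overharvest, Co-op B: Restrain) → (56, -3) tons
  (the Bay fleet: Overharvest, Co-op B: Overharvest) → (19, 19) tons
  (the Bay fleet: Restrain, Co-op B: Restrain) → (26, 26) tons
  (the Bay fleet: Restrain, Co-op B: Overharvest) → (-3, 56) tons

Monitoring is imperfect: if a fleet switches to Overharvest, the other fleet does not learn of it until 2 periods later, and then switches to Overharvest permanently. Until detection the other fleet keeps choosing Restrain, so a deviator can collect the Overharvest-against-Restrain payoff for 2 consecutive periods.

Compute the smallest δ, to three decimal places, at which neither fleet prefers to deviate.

0.900

A deviator earns 56 for 2 periods, then 19 forever; cooperating earns 26 forever. Multiplying the IC by (1−δ):
26 ≥ 56(1−δ^2) + 19δ^2, so 37·δ^2 ≥ 30 and δ^2 ≥ 30/37.
δ ≥ (30/37)^(1/2) ≈ 0.900.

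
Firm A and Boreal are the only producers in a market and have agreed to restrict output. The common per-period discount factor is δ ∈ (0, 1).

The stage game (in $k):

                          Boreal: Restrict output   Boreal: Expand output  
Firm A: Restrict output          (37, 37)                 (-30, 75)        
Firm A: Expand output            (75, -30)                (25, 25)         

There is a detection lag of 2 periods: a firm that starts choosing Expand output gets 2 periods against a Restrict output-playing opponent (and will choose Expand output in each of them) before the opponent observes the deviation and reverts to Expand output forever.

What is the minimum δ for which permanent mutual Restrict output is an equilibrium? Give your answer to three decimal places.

Deviating for the 2 undetected periods gains 75−37 = 38 per period over cooperation, then loses 37−25 = 12 per period forever once punishment starts.
Gain: 38(1 + δ + … + δ^1); loss: 12·δ^2/(1−δ).
No profitable deviation ⇔ 38(1−δ^2) ≤ 12·δ^2, i.e. δ^2 ≥ 38/(38+12) = 19/25.
Hence δ ≥ (19/25)^(1/2) ≈ 0.872.

0.872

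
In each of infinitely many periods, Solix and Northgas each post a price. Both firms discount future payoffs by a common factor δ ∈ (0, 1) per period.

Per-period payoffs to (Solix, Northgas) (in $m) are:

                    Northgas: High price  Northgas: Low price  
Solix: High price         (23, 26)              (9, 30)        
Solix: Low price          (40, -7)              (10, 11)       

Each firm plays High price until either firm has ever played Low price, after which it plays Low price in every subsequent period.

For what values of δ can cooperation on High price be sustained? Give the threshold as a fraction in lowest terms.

17/30

Solix: cooperation gives 23 each period; deviation gives 40 once then 10 forever.
  23/(1−δ) ≥ 40 + 10δ/(1−δ) ⇒ δ ≥ 17/30.
Northgas: cooperation gives 26 each period; deviation gives 30 once then 11 forever.
  δ ≥ 4/19.
Both must hold, so the binding constraint is Solix's: δ ≥ 17/30.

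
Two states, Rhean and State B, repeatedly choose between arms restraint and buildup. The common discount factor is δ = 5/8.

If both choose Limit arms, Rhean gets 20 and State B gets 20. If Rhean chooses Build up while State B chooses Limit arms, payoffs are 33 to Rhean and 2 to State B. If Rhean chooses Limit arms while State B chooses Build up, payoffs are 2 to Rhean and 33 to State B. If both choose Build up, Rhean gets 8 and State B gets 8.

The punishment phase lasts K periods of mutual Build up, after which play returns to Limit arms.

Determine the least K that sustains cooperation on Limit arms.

3

No profitable deviation requires (20−8)(δ+…+δ^K) ≥ 33−20, i.e. δ+…+δ^K ≥ 13/12 ≈ 1.0833.
With δ = 5/8, the partial sums are K=1: 0.6250, K=2: 1.0156, K=3: 1.2598.
K = 3 is the first length at which the sum reaches 1.0833.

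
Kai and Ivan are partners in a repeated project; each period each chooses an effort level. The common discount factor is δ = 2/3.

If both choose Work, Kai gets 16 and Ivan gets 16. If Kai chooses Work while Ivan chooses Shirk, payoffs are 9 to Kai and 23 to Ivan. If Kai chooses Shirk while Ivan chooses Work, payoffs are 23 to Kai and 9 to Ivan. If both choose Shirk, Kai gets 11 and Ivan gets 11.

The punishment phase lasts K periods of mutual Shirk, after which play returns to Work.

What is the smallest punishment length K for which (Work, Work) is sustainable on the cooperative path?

Need Σ_{k=1}^{K} δ^k ≥ (23−16)/(16−11) = 1.4000 at δ = 2/3.
At K = 2 the sum is 1.1111 < 1.4000; at K = 3 it is 1.4074 ≥ 1.4000.
So the minimum punishment length is K = 3.

3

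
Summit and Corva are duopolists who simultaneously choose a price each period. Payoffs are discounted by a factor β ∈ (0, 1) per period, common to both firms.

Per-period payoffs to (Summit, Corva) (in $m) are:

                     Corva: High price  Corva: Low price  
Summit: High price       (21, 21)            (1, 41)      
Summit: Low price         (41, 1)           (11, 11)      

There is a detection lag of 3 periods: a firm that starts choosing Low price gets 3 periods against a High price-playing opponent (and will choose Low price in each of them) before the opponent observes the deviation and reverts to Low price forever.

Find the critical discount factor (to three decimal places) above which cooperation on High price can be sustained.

The best deviation is to choose Low price for all 3 undetected periods, earning 41 each, then 11 forever once detected.
Deviation value: 41(1−β^3)/(1−β) + 11β^3/(1−β); cooperation value: 21/(1−β).
IC: 21 ≥ 41(1−β^3) + 11β^3 = 41 − 30β^3.
So β^3 ≥ 20/30 = 2/3, giving β ≥ (2/3)^(1/3) ≈ 0.874.

0.874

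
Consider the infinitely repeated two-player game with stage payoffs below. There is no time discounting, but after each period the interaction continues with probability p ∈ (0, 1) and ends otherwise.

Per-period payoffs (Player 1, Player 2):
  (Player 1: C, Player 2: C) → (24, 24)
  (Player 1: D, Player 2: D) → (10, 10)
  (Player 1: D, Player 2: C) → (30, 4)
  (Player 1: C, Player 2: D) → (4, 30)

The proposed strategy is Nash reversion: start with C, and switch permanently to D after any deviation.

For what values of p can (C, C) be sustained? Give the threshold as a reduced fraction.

With no time discounting, the continuation probability p plays the role of the discount factor.
Grim-trigger IC: 24/(1−p) ≥ 30 + 10p/(1−p) ⇒ p ≥ (30−24)/(30−10) = 3/10.

3/10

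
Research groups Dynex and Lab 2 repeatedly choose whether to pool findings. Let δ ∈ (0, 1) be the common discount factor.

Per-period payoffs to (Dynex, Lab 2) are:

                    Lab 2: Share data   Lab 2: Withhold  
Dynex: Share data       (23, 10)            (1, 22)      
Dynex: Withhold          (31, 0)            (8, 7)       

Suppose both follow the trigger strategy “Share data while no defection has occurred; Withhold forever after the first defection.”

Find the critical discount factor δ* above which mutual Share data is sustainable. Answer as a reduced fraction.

For Dynex: deviation gain 31−23 = 8, per-period punishment loss 23−8 = 15. IC gives δ ≥ 8/23.
For Lab 2: gain 12, loss 3 per period, so δ ≥ 12/15 = 4/5.
The tighter constraint is Lab 2's, so cooperation needs δ ≥ 4/5.

4/5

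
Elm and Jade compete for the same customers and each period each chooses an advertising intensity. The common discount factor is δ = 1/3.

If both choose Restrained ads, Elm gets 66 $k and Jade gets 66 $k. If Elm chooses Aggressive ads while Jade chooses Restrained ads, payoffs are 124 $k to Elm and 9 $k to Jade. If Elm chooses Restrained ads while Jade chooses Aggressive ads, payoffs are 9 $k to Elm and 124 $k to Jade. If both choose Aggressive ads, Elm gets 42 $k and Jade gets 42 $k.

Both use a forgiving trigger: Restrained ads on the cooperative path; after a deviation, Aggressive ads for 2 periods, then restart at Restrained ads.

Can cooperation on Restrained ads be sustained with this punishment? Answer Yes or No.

A one-shot deviation gives 124 now, then 42 for 2 periods, then back to 66.
Gain from deviating: (124−66) today; loss: (66−42) in each of the next 2 periods.
No-deviation condition: (66−42)(δ+…+δ^2) ≥ 124−66, i.e. δ+…+δ^2 ≥ 29/12.
At δ = 1/3: δ+…+δ^2 = 0.4444 < 2.4167.
So cooperation is not sustainable.

No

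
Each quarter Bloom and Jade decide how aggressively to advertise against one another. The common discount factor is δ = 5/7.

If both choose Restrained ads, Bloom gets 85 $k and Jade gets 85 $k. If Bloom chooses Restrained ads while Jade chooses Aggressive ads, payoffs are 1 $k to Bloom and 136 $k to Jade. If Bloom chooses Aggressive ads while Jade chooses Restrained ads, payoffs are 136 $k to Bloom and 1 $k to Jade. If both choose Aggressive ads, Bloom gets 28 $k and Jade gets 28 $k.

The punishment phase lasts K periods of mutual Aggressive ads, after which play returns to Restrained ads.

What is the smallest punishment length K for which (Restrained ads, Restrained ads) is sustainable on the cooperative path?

IC: δ(1−δ^K)/(1−δ) ≥ (136−85)/(85−28) = 17/19.
With δ = 5/7: need 1 − δ^K ≥ 17/19·(1−5/7)/(5/7), i.e. δ^K ≤ 0.6421.
Since (5/7)^1 = 0.7143 and (5/7)^2 = 0.5102, the smallest such K is 2.

2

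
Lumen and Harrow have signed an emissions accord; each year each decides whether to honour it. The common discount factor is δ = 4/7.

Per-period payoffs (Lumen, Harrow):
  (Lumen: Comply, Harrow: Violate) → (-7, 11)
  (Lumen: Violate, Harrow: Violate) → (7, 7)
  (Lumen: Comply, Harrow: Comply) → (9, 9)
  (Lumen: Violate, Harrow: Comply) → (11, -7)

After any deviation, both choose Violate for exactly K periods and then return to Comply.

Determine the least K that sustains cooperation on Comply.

3

IC: δ(1−δ^K)/(1−δ) ≥ (11−9)/(9−7) = 1.
With δ = 4/7: need 1 − δ^K ≥ 1·(1−4/7)/(4/7), i.e. δ^K ≤ 0.2500.
Since (4/7)^2 = 0.3265 and (4/7)^3 = 0.1866, the smallest such K is 3.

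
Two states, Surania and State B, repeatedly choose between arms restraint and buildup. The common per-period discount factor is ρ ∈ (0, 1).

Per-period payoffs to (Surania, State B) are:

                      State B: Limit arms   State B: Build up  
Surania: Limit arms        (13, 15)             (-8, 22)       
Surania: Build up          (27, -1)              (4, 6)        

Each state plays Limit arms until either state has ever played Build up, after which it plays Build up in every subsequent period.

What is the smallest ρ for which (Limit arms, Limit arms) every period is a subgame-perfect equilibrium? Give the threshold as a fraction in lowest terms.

For Surania: deviation gain 27−13 = 14, per-period punishment loss 13−4 = 9. IC gives ρ ≥ 14/23.
For State B: gain 7, loss 9 per period, so ρ ≥ 7/16.
The tighter constraint is Surania's, so cooperation needs ρ ≥ 14/23.

14/23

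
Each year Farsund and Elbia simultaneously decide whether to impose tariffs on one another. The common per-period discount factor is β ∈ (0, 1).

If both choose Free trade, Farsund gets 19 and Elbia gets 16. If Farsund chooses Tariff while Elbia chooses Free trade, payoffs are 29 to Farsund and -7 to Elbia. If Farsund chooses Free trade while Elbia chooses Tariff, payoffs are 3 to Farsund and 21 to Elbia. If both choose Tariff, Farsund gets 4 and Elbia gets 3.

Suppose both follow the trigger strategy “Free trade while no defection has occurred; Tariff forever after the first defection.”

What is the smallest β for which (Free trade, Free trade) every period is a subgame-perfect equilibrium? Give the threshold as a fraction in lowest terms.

Farsund: cooperation gives 19 each period; deviation gives 29 once then 4 forever.
  19/(1−β) ≥ 29 + 4β/(1−β) ⇒ β ≥ 10/25 = 2/5.
Elbia: cooperation gives 16 each period; deviation gives 21 once then 3 forever.
  β ≥ 5/18.
Both must hold, so the binding constraint is Farsund's: β ≥ 2/5.

2/5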